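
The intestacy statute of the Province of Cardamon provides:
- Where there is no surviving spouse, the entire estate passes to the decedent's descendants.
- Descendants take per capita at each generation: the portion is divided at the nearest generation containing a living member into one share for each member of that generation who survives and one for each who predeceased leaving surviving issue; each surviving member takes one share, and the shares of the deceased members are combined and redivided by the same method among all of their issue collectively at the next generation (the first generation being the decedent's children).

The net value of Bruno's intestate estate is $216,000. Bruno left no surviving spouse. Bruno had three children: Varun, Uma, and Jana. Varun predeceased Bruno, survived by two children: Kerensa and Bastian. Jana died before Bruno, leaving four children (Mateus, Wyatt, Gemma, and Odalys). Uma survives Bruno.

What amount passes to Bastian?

The entire $216,000 passes to the descendants.
That amount ($216,000) is divided at the children's generation into 3 shares of $72,000. Uma takes $72,000. The 2 shares of the deceased (Varun and Jana) are combined into a pool of $144,000.
That pool ($144,000) is divided at the grandchildren's generation equally among Kerensa, Bastian, Mateus, Wyatt, Gemma, and Odalys: $24,000 each.

Bastian receives $24,000.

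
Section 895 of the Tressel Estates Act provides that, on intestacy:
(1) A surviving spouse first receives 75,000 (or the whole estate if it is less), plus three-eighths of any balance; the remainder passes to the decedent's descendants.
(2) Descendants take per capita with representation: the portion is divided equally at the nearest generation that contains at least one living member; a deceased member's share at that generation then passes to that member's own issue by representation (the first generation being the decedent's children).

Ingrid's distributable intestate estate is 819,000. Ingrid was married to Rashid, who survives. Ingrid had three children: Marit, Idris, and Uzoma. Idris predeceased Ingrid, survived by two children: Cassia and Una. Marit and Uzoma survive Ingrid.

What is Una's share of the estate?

Una receives 77,500.

Rashid first takes 75,000, leaving a balance of 744,000. Rashid then takes three-eighths of the balance (279,000), for a total of 354,000. The remaining 465,000 passes to the descendants.
The descendants' portion (465,000) is divided into 3 shares of 155,000: Marit and Uzoma each take 155,000; Idris's 155,000 share passes to Idris's issue.
Idris's share (155,000) is divided into 2 shares of 77,500: Cassia and Una each take 77,500.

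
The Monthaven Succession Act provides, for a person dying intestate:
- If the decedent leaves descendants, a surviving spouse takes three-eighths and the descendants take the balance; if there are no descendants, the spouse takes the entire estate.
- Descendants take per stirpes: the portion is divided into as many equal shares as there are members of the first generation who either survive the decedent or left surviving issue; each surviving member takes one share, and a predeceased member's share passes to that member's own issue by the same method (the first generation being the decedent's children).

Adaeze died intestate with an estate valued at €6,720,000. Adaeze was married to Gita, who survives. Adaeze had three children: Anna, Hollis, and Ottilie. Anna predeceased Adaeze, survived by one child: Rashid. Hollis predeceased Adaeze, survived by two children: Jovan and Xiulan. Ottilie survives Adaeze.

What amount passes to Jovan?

Jovan receives €700,000.

Gita takes three-eighths of €6,720,000 = €2,520,000. The remaining €4,200,000 passes to the descendants.
The descendants' portion (€4,200,000) is divided into 3 shares of €1,400,000: Ottilie takes €1,400,000; Anna's €1,400,000 share passes to Anna's issue; Hollis's €1,400,000 share passes to Hollis's issue.
Anna's share (€1,400,000) passes entirely to Rashid.
Hollis's share (€1,400,000) is divided into 2 shares of €700,000: Jovan and Xiulan each take €700,000.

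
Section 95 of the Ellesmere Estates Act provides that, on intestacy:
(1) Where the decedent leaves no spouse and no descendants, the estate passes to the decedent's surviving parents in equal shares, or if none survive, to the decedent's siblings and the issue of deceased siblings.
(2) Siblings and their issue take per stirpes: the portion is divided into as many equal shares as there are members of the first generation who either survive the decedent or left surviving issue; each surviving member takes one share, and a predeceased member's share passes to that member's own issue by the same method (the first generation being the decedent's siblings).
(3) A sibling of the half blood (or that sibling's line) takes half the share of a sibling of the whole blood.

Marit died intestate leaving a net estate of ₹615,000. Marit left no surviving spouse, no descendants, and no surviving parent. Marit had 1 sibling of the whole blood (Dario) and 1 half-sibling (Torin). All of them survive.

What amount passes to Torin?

Torin receives ₹205,000.

The entire ₹615,000 passes to the siblings and their issue.
Counting each half-blood sibling's line as half a unit, there are 3/2 units in ₹615,000, so one unit is ₹410,000. Whole-blood lines (Dario) take ₹410,000 each; half-blood lines (Torin) take ₹205,000 each.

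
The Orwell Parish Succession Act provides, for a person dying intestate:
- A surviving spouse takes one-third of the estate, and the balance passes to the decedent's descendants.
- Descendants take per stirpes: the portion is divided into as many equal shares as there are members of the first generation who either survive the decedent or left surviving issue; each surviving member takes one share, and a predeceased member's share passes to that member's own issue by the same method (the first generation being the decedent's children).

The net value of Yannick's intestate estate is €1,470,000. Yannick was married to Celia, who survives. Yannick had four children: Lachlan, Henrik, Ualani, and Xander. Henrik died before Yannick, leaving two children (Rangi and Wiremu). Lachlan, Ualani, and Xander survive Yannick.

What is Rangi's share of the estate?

Celia takes one-third of €1,470,000 = €490,000. The remaining €980,000 passes to the descendants.
The descendants' portion (€980,000) is divided into 4 shares of €245,000: Lachlan, Ualani, and Xander each take €245,000; Henrik's €245,000 share passes to Henrik's issue.
Henrik's share (€245,000) is divided into 2 shares of €122,500: Rangi and Wiremu each take €122,500.

Rangi receives €122,500.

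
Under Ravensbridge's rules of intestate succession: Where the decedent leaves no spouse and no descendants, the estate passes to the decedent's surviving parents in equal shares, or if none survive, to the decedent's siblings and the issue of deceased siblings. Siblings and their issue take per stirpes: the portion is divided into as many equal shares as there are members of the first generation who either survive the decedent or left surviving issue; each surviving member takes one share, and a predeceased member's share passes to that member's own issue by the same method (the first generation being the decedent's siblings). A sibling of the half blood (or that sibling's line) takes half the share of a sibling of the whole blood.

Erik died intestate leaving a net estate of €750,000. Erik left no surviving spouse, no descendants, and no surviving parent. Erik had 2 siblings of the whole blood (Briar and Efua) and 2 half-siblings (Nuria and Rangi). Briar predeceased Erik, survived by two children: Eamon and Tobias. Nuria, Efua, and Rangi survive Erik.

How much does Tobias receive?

The entire €750,000 passes to the siblings and their issue.
Counting each half-blood sibling's line as half a unit, there are 3 units in €750,000, so one unit is €250,000. Whole-blood lines (Briar and Efua) take €250,000 each; half-blood lines (Nuria and Rangi) take €125,000 each.
Briar's share (€250,000) is divided into 2 shares of €125,000: Eamon and Tobias each take €125,000.

Tobias receives €125,000.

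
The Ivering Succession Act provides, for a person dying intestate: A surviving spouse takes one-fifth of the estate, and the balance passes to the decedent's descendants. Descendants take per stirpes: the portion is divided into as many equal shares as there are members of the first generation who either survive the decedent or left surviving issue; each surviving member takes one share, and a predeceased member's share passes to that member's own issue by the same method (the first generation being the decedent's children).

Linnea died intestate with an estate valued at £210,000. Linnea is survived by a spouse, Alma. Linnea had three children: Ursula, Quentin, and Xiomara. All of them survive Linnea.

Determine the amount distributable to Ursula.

Ursula receives £56,000.

Alma takes one-fifth of £210,000 = £42,000. The remaining £168,000 passes to the descendants.
The descendants' portion (£168,000) is divided into 3 shares of £56,000: Ursula, Quentin, and Xiomara each take £56,000.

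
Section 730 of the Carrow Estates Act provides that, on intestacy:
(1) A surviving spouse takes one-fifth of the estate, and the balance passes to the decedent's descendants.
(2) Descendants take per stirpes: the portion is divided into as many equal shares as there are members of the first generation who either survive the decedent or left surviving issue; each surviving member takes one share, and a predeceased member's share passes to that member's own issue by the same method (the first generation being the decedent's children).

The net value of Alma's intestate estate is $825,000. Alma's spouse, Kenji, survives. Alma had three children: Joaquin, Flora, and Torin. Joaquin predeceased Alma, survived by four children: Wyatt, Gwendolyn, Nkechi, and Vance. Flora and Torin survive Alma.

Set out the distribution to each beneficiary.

Kenji: $165,000; Wyatt: $55,000; Gwendolyn: $55,000; Nkechi: $55,000; Vance: $55,000; Flora: $220,000; Torin: $220,000

Kenji takes one-fifth of $825,000 = $165,000. The remaining $660,000 passes to the descendants.
The descendants' portion ($660,000) is divided into 3 shares of $220,000: Flora and Torin each take $220,000; Joaquin's $220,000 share passes to Joaquin's issue.
Joaquin's share ($220,000) is divided into 4 shares of $55,000: Wyatt, Gwendolyn, Nkechi, and Vance each take $55,000.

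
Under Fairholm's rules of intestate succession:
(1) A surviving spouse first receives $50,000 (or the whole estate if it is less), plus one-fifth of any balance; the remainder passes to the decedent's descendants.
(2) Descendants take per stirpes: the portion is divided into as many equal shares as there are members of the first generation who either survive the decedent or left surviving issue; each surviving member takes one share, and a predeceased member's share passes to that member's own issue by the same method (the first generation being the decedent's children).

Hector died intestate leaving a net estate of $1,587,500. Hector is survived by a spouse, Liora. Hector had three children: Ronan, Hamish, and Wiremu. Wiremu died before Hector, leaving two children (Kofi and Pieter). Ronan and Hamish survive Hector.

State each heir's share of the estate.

Liora: $357,500; Ronan: $410,000; Hamish: $410,000; Kofi: $205,000; Pieter: $205,000

Liora first takes $50,000, leaving a balance of $1,537,500. Liora then takes one-fifth of the balance ($307,500), for a total of $357,500. The remaining $1,230,000 passes to the descendants.
The descendants' portion ($1,230,000) is divided into 3 shares of $410,000: Ronan and Hamish each take $410,000; Wiremu's $410,000 share passes to Wiremu's issue.
Wiremu's share ($410,000) is divided into 2 shares of $205,000: Kofi and Pieter each take $205,000.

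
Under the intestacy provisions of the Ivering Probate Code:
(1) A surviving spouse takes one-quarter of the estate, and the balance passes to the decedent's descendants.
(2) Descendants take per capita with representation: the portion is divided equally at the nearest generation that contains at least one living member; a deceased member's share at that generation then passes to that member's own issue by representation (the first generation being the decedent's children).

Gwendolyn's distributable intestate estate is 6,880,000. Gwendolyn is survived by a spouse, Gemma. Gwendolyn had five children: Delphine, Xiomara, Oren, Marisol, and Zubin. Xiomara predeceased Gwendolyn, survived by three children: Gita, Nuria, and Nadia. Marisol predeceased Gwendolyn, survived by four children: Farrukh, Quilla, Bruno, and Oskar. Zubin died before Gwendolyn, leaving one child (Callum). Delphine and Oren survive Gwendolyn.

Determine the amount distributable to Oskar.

Oskar receives 258,000.

Gemma takes one-quarter of 6,880,000 = 1,720,000. The remaining 5,160,000 passes to the descendants.
The descendants' portion (5,160,000) is divided into 5 shares of 1,032,000: Delphine and Oren each take 1,032,000; Xiomara's 1,032,000 share passes to Xiomara's issue; Marisol's 1,032,000 share passes to Marisol's issue; Zubin's 1,032,000 share passes to Zubin's issue.
Xiomara's share (1,032,000) is divided into 3 shares of 344,000: Gita, Nuria, and Nadia each take 344,000.
Marisol's share (1,032,000) is divided into 4 shares of 258,000: Farrukh, Quilla, Bruno, and Oskar each take 258,000.
Zubin's share (1,032,000) passes entirely to Callum.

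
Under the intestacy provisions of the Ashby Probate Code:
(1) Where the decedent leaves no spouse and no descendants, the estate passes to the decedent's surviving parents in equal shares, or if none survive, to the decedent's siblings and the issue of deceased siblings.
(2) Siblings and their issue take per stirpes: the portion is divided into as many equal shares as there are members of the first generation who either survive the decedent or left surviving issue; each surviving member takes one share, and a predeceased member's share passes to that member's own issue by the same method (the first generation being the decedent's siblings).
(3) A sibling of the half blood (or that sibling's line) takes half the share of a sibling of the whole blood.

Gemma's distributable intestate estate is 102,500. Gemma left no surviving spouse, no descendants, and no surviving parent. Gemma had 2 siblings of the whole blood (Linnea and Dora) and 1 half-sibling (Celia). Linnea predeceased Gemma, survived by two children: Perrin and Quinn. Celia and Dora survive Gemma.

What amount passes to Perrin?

The entire 102,500 passes to the siblings and their issue.
Counting each half-blood sibling's line as half a unit, there are 5/2 units in 102,500, so one unit is 41,000. Whole-blood lines (Linnea and Dora) take 41,000 each; half-blood lines (Celia) take 20,500 each.
Linnea's share (41,000) is divided into 2 shares of 20,500: Perrin and Quinn each take 20,500.

Perrin receives 20,500.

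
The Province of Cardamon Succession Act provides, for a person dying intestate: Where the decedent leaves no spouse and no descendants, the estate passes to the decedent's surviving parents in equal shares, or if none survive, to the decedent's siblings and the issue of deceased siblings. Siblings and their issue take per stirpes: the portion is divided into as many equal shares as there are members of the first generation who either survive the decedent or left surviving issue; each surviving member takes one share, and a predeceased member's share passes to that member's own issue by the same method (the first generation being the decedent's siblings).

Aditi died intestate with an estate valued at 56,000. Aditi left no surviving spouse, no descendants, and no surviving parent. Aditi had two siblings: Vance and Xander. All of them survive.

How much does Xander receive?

Xander receives 28,000.

The entire 56,000 passes to the siblings and their issue.
That amount (56,000) is divided into 2 shares of 28,000: Vance and Xander each take 28,000.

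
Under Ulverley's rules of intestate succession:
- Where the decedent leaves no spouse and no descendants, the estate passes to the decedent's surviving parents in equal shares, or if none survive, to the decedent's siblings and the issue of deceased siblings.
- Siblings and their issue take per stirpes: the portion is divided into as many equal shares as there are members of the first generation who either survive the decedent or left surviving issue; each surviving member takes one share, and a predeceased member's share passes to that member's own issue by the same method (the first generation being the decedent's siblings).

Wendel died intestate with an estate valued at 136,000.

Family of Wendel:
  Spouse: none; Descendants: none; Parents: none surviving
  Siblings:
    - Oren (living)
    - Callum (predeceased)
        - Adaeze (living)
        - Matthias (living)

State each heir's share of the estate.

Oren: 68,000; Adaeze: 34,000; Matthias: 34,000

The entire 136,000 passes to the siblings and their issue.
That amount (136,000) is divided into 2 shares of 68,000: Oren takes 68,000; Callum's 68,000 share passes to Callum's issue.
Callum's share (68,000) is divided into 2 shares of 34,000: Adaeze and Matthias each take 34,000.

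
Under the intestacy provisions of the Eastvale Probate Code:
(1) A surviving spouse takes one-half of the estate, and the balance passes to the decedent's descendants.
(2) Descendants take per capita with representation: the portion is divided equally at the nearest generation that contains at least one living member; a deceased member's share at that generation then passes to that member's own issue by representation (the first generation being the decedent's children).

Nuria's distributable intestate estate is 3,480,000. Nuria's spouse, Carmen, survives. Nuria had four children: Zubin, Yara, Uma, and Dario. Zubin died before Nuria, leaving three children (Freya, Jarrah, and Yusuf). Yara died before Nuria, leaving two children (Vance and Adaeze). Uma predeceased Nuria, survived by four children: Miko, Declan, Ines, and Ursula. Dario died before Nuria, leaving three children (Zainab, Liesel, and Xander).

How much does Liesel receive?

Carmen takes one-half of 3,480,000 = 1,740,000. The remaining 1,740,000 passes to the descendants.
No child survives, so the initial division is made at the grandchildren's generation.
The descendants' portion (1,740,000) is divided into 12 shares of 145,000: Freya, Jarrah, Yusuf, Vance, Adaeze, Miko, Declan, Ines, Ursula, Zainab, Liesel, and Xander each take 145,000.

Liesel receives 145,000.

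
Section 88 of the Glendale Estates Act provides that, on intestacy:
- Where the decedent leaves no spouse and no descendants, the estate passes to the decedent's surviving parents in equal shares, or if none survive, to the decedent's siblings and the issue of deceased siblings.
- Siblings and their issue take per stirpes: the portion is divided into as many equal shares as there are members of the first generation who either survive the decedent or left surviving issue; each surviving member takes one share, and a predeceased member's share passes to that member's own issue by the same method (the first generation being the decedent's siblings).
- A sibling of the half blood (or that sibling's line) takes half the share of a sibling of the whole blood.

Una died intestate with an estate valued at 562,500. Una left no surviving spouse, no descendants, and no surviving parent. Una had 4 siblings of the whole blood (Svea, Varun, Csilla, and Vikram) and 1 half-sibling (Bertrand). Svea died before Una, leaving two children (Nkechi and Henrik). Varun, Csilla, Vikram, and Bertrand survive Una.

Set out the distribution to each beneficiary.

The entire 562,500 passes to the siblings and their issue.
Counting each half-blood sibling's line as half a unit, there are 9/2 units in 562,500, so one unit is 125,000. Whole-blood lines (Svea, Varun, Csilla, and Vikram) take 125,000 each; half-blood lines (Bertrand) take 62,500 each.
Svea's share (125,000) is divided into 2 shares of 62,500: Nkechi and Henrik each take 62,500.

Nkechi: 62,500; Henrik: 62,500; Varun: 125,000; Csilla: 125,000; Vikram: 125,000; Bertrand: 62,500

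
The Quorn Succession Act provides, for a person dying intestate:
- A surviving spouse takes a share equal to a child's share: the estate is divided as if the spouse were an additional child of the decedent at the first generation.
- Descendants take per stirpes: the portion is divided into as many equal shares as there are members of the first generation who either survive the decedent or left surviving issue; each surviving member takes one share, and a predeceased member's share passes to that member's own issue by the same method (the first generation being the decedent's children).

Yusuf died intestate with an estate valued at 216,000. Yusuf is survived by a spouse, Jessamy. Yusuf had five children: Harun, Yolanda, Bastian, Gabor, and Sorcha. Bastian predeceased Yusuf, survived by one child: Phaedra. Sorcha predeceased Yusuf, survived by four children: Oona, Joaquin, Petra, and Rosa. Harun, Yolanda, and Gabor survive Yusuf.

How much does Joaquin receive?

The spouse counts as an additional share at the children's level, so there are 6 primary shares of 36,000. Jessamy takes one such share (36,000).
The children's combined portion (180,000) is divided into 5 shares of 36,000: Harun, Yolanda, and Gabor each take 36,000; Bastian's 36,000 share passes to Bastian's issue; Sorcha's 36,000 share passes to Sorcha's issue.
Bastian's share (36,000) passes entirely to Phaedra.
Sorcha's share (36,000) is divided into 4 shares of 9,000: Oona, Joaquin, Petra, and Rosa each take 9,000.

Joaquin receives 9,000.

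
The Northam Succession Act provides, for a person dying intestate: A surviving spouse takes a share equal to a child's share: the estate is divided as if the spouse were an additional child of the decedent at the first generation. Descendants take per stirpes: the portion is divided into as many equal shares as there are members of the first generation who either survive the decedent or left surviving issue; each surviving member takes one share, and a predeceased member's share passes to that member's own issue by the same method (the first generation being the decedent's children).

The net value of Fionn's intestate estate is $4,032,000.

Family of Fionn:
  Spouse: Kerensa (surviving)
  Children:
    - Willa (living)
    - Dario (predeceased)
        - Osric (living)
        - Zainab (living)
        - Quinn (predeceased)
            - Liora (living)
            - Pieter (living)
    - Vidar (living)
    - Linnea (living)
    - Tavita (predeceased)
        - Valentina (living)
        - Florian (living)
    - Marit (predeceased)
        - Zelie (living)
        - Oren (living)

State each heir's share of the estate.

Kerensa: $576,000; Willa: $576,000; Osric: $192,000; Zainab: $192,000; Liora: $96,000; Pieter: $96,000; Vidar: $576,000; Linnea: $576,000; Valentina: $288,000; Florian: $288,000; Zelie: $288,000; Oren: $288,000

The spouse counts as an additional share at the children's level, so there are 7 primary shares of $576,000. Kerensa takes one such share ($576,000).
The children's combined portion ($3,456,000) is divided into 6 shares of $576,000: Willa, Vidar, and Linnea each take $576,000; Dario's $576,000 share passes to Dario's issue; Tavita's $576,000 share passes to Tavita's issue; Marit's $576,000 share passes to Marit's issue.
Dario's share ($576,000) is divided into 3 shares of $192,000: Osric and Zainab each take $192,000; Quinn's $192,000 share passes to Quinn's issue.
Quinn's share ($192,000) is divided into 2 shares of $96,000: Liora and Pieter each take $96,000.
Tavita's share ($576,000) is divided into 2 shares of $288,000: Valentina and Florian each take $288,000.
Marit's share ($576,000) is divided into 2 shares of $288,000: Zelie and Oren each take $288,000.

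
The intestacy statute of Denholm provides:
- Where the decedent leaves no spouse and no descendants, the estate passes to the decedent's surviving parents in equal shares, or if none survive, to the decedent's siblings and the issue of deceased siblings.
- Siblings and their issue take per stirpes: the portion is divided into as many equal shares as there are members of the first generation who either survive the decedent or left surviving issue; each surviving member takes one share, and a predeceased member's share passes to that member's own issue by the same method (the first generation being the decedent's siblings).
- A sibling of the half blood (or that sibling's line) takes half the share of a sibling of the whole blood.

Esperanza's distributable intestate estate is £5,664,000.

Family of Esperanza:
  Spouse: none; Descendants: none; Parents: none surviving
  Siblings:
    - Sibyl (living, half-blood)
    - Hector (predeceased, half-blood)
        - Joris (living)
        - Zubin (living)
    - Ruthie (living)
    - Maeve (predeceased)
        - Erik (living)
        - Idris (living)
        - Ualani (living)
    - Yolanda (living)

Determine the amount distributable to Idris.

Idris receives £472,000.

The entire £5,664,000 passes to the siblings and their issue.
Counting each half-blood sibling's line as half a unit, there are 4 units in £5,664,000, so one unit is £1,416,000. Whole-blood lines (Ruthie, Maeve, and Yolanda) take £1,416,000 each; half-blood lines (Sibyl and Hector) take £708,000 each.
Hector's share (£708,000) is divided into 2 shares of £354,000: Joris and Zubin each take £354,000.
Maeve's share (£1,416,000) is divided into 3 shares of £472,000: Erik, Idris, and Ualani each take £472,000.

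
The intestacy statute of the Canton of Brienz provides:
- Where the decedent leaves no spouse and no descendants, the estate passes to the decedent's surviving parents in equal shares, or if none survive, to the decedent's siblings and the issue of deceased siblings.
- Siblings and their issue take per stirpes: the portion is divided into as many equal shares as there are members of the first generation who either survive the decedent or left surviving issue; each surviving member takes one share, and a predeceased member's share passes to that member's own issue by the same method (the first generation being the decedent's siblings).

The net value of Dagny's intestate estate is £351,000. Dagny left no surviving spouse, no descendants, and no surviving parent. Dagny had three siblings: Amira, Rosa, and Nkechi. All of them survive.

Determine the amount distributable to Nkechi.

Nkechi receives £117,000.

The entire £351,000 passes to the siblings and their issue.
That amount (£351,000) is divided into 3 shares of £117,000: Amira, Rosa, and Nkechi each take £117,000.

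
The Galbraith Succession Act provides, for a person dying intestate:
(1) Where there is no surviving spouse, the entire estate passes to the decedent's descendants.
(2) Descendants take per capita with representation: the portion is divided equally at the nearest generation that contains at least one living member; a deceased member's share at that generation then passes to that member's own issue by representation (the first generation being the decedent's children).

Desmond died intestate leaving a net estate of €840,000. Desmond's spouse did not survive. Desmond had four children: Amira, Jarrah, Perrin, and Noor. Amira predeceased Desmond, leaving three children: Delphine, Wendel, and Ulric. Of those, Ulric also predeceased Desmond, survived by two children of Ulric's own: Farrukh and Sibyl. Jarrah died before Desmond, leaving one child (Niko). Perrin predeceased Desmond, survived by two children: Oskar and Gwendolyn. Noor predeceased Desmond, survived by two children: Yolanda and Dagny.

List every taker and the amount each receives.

Delphine: €105,000; Wendel: €105,000; Farrukh: €52,500; Sibyl: €52,500; Niko: €105,000; Oskar: €105,000; Gwendolyn: €105,000; Yolanda: €105,000; Dagny: €105,000

The entire €840,000 passes to the descendants.
No child survives, so the initial division is made at the grandchildren's generation.
That amount (€840,000) is divided into 8 shares of €105,000: Delphine, Wendel, Niko, Oskar, Gwendolyn, Yolanda, and Dagny each take €105,000; Ulric's €105,000 share passes to Ulric's issue.
Ulric's share (€105,000) is divided into 2 shares of €52,500: Farrukh and Sibyl each take €52,500.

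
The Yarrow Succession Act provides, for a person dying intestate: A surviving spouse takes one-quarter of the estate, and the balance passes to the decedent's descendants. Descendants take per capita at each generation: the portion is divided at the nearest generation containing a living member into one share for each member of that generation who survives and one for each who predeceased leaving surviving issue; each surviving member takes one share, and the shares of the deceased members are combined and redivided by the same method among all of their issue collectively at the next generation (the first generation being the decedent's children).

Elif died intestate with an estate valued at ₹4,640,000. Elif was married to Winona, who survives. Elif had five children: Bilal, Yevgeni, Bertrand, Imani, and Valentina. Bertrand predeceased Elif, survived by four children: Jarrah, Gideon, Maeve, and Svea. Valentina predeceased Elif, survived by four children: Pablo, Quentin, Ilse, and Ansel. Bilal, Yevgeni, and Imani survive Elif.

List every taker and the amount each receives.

Winona: ₹1,160,000; Bilal: ₹696,000; Yevgeni: ₹696,000; Jarrah: ₹174,000; Gideon: ₹174,000; Maeve: ₹174,000; Svea: ₹174,000; Imani: ₹696,000; Pablo: ₹174,000; Quentin: ₹174,000; Ilse: ₹174,000; Ansel: ₹174,000

Winona takes one-quarter of ₹4,640,000 = ₹1,160,000. The remaining ₹3,480,000 passes to the descendants.
The descendants' portion (₹3,480,000) is divided at the children's generation into 5 shares of ₹696,000. Bilal, Yevgeni, and Imani each take ₹696,000. The 2 shares of the deceased (Bertrand and Valentina) are combined into a pool of ₹1,392,000.
That pool (₹1,392,000) is divided at the grandchildren's generation equally among Jarrah, Gideon, Maeve, Svea, Pablo, Quentin, Ilse, and Ansel: ₹174,000 each.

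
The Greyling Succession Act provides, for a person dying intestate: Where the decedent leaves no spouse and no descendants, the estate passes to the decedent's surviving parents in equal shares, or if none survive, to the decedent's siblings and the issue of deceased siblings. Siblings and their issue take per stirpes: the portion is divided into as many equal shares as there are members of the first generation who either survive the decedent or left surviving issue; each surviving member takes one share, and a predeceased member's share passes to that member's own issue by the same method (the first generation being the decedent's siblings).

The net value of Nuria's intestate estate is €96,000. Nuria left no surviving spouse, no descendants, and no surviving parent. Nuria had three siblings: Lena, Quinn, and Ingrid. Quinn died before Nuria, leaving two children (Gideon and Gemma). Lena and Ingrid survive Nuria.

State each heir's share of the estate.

Lena: €32,000; Gideon: €16,000; Gemma: €16,000; Ingrid: €32,000

The entire €96,000 passes to the siblings and their issue.
That amount (€96,000) is divided into 3 shares of €32,000: Lena and Ingrid each take €32,000; Quinn's €32,000 share passes to Quinn's issue.
Quinn's share (€32,000) is divided into 2 shares of €16,000: Gideon and Gemma each take €16,000.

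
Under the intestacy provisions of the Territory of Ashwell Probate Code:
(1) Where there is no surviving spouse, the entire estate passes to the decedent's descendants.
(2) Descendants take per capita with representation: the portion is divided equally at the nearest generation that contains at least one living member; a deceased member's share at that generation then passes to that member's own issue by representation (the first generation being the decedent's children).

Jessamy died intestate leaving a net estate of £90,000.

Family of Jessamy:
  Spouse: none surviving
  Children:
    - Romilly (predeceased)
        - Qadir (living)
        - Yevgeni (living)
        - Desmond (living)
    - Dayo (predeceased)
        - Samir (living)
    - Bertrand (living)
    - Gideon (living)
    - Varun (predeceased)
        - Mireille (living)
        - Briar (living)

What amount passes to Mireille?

The entire £90,000 passes to the descendants.
That amount (£90,000) is divided into 5 shares of £18,000: Bertrand and Gideon each take £18,000; Romilly's £18,000 share passes to Romilly's issue; Dayo's £18,000 share passes to Dayo's issue; Varun's £18,000 share passes to Varun's issue.
Romilly's share (£18,000) is divided into 3 shares of £6,000: Qadir, Yevgeni, and Desmond each take £6,000.
Dayo's share (£18,000) passes entirely to Samir.
Varun's share (£18,000) is divided into 2 shares of £9,000: Mireille and Briar each take £9,000.

Mireille receives £9,000.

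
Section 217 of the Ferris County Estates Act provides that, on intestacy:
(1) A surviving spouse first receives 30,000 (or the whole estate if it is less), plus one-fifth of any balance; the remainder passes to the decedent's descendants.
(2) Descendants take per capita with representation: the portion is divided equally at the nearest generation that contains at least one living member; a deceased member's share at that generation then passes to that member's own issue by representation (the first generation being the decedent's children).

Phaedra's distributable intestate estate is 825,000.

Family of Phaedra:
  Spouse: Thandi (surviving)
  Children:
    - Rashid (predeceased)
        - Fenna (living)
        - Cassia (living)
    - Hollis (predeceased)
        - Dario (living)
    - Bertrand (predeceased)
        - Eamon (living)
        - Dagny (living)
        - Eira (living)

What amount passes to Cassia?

Cassia receives 106,000.

Thandi first takes 30,000, leaving a balance of 795,000. Thandi then takes one-fifth of the balance (159,000), for a total of 189,000. The remaining 636,000 passes to the descendants.
No child survives, so the initial division is made at the grandchildren's generation.
The descendants' portion (636,000) is divided into 6 shares of 106,000: Fenna, Cassia, Dario, Eamon, Dagny, and Eira each take 106,000.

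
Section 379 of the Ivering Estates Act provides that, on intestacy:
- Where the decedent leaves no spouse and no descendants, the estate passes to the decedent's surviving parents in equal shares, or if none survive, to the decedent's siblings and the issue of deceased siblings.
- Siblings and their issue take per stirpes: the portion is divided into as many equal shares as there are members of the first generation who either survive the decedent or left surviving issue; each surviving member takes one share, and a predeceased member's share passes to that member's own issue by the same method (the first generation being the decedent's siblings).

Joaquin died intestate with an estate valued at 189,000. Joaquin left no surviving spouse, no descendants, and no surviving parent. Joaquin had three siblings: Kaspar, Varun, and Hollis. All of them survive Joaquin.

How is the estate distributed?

The entire 189,000 passes to the siblings and their issue.
That amount (189,000) is divided into 3 shares of 63,000: Kaspar, Varun, and Hollis each take 63,000.

Kaspar: 63,000; Varun: 63,000; Hollis: 63,000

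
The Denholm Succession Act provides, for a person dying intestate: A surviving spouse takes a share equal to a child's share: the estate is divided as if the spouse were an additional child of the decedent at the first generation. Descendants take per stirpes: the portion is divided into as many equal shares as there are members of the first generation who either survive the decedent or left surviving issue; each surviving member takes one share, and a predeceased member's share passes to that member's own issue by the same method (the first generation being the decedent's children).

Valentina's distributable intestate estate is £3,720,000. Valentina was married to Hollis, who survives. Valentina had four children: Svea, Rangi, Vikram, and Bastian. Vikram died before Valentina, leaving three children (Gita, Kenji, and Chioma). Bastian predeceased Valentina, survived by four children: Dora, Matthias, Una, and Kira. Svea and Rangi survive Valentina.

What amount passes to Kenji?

The spouse counts as an additional share at the children's level, so there are 5 primary shares of £744,000. Hollis takes one such share (£744,000).
The children's combined portion (£2,976,000) is divided into 4 shares of £744,000: Svea and Rangi each take £744,000; Vikram's £744,000 share passes to Vikram's issue; Bastian's £744,000 share passes to Bastian's issue.
Vikram's share (£744,000) is divided into 3 shares of £248,000: Gita, Kenji, and Chioma each take £248,000.
Bastian's share (£744,000) is divided into 4 shares of £186,000: Dora, Matthias, Una, and Kira each take £186,000.

Kenji receives £248,000.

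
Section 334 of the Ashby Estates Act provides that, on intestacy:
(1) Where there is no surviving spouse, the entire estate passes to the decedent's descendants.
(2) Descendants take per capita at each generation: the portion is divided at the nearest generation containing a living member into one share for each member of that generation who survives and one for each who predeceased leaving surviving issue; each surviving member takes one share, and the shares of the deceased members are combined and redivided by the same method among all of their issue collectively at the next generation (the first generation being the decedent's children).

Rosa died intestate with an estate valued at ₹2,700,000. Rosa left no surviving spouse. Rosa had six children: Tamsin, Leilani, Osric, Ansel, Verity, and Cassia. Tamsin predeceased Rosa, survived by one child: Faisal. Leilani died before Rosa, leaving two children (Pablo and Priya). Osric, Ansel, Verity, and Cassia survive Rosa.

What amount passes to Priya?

Priya receives ₹300,000.

The entire ₹2,700,000 passes to the descendants.
That amount (₹2,700,000) is divided at the children's generation into 6 shares of ₹450,000. Osric, Ansel, Verity, and Cassia each take ₹450,000. The 2 shares of the deceased (Tamsin and Leilani) are combined into a pool of ₹900,000.
That pool (₹900,000) is divided at the grandchildren's generation equally among Faisal, Pablo, and Priya: ₹300,000 each.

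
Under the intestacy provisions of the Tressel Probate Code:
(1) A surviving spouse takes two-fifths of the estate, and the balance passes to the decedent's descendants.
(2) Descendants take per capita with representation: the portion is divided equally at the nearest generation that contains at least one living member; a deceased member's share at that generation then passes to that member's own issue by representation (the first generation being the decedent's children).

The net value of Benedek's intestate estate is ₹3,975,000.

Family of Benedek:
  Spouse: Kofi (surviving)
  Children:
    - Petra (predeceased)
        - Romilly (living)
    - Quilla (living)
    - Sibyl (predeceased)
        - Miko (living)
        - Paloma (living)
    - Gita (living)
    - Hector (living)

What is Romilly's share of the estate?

Romilly receives ₹477,000.

Kofi takes two-fifths of ₹3,975,000 = ₹1,590,000. The remaining ₹2,385,000 passes to the descendants.
The descendants' portion (₹2,385,000) is divided into 5 shares of ₹477,000: Quilla, Gita, and Hector each take ₹477,000; Petra's ₹477,000 share passes to Petra's issue; Sibyl's ₹477,000 share passes to Sibyl's issue.
Petra's share (₹477,000) passes entirely to Romilly.
Sibyl's share (₹477,000) is divided into 2 shares of ₹238,500: Miko and Paloma each take ₹238,500.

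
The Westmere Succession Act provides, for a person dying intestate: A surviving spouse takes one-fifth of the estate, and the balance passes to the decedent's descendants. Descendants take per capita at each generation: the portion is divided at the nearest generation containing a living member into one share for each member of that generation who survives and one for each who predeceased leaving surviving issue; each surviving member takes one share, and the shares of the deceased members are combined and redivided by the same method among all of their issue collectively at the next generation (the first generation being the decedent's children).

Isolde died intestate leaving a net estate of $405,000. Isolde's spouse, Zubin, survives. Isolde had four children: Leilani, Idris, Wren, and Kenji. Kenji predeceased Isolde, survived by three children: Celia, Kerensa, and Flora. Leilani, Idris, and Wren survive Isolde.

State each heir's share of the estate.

Zubin: $81,000; Leilani: $81,000; Idris: $81,000; Wren: $81,000; Celia: $27,000; Kerensa: $27,000; Flora: $27,000

Zubin takes one-fifth of $405,000 = $81,000. The remaining $324,000 passes to the descendants.
The descendants' portion ($324,000) is divided at the children's generation into 4 shares of $81,000. Leilani, Idris, and Wren each take $81,000. The remaining share for the deceased Kenji ($81,000) is carried to the next generation.
That pool ($81,000) is divided at the grandchildren's generation equally among Celia, Kerensa, and Flora: $27,000 each.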